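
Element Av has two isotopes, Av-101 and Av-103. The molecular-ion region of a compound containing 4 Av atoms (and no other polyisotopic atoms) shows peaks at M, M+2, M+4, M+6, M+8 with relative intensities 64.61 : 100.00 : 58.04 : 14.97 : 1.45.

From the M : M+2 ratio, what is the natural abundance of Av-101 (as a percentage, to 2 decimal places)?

Let p = fractional abundance of Av-101. I(M+2)/I(M) = [C(4,1)·p^3·(1−p)] / p^4 = 4·(1−p)/p = 100.00/64.61 = 1.5477
(1−p)/p = 1.5477/4 = 0.3869  ⇒  p = 1/(1 + 0.3869) = 0.7210
Av-101: 72.10%, Av-103: 27.90%.

72.10%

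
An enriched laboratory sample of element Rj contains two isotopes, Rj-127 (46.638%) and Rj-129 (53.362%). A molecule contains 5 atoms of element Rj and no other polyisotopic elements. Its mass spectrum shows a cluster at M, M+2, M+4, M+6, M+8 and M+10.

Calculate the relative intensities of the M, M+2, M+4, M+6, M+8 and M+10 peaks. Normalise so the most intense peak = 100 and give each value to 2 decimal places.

6.68 : 38.19 : 87.40 : 100.00 : 57.21 : 13.09

The 5 Rj atoms are independent, so intensities follow the terms of (0.46638 + 0.53362)^5.
P(M) = 0.46638^5 = 0.022065
P(M+2) = 5 × 0.46638^4 × 0.53362^1 = 0.126230
P(M+4) = 10 × 0.46638^3 × 0.53362^2 = 0.288858
P(M+6) = 10 × 0.46638^2 × 0.53362^3 = 0.330504
P(M+8) = 5 × 0.46638^1 × 0.53362^4 = 0.189077
P(M+10) = 0.53362^5 = 0.043267
The M+6 peak is largest (0.330504); scaling to 100 gives 6.68 : 38.19 : 87.40 : 100.00 : 57.21 : 13.09.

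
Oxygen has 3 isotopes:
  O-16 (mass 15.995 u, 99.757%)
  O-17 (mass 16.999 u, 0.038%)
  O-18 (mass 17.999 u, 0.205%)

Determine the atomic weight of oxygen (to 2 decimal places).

Weight each isotope mass by its fractional abundance: 0.99757 × 15.995 + 0.00038 × 16.999 + 0.00205 × 17.999
= 15.9561 + 0.0065 + 0.0369 = 15.9995 u

16.00 u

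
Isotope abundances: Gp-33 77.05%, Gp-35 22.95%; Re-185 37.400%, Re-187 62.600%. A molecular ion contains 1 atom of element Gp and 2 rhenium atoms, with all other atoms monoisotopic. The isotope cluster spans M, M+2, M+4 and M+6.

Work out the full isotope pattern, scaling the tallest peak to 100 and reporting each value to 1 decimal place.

Element Gp pattern (n=1): 0.7705 : 0.2295
Rhenium pattern (n=2): 0.139876 : 0.468248 : 0.391876
Convolve the two distributions (both contribute in 2-u steps):
  M: 0.7705×0.139876 = 0.107774
  M+2: 0.7705×0.468248 + 0.2295×0.139876 = 0.392887
  M+4: 0.7705×0.391876 + 0.2295×0.468248 = 0.409403
  M+6: 0.2295×0.391876 = 0.089936
Scale to base peak (0.409403) = 100: 26.3 : 96.0 : 100.0 : 22.0

26.3 : 96.0 : 100.0 : 22.0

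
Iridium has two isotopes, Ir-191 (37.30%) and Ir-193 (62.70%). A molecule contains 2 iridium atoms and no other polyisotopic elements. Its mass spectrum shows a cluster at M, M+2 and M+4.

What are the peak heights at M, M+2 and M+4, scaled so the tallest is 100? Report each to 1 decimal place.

The 2 Ir atoms are independent, so intensities follow the terms of (0.3730 + 0.6270)^2.
P(M) = 0.3730^2 = 0.139129
P(M+2) = 2 × 0.3730^1 × 0.6270^1 = 0.467742
P(M+4) = 0.6270^2 = 0.393129
The M+2 peak is largest (0.467742); scaling to 100 gives 29.7 : 100.0 : 84.0.

29.7 : 100.0 : 84.0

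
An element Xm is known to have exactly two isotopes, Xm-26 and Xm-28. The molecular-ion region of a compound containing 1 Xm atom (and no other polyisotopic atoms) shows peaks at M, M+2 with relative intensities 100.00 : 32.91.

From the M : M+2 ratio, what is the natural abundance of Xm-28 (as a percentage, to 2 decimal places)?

24.76%

Write p for the Xm-26 fraction. I(M+2)/I(M) = [C(1,1)·p^0·(1−p)] / p^1 = 1·(1−p)/p = 32.91/100.00 = 0.3291
(1−p)/p = 0.3291/1 = 0.3291  ⇒  p = 1/(1 + 0.3291) = 0.7524
Xm-26: 75.24%, Xm-28: 24.76%.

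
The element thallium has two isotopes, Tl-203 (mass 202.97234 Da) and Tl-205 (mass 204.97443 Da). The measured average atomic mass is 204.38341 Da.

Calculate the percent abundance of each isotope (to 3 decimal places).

Tl-203: 29.520%, Tl-205: 70.480%

Let x be the fractional abundance of Tl-203; then Tl-205 has abundance 1 − x.
202.97234·x + 204.97443·(1 − x) = 204.38341
(202.97234 − 204.97443)·x = 204.38341 − 204.97443
x = -0.59102 / -2.00209 = 0.29520 → 29.520% Tl-203, 70.480% Tl-205.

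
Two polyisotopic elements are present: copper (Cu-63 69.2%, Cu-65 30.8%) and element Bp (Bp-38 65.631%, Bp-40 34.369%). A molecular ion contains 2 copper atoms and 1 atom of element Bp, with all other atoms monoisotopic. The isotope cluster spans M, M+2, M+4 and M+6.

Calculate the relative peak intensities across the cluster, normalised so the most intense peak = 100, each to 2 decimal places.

70.73 : 100.00 : 46.98 : 7.34

Copper pattern (n=2): 0.478864 : 0.426272 : 0.094864
Element Bp pattern (n=1): 0.65631 : 0.34369
Convolve the two distributions (both contribute in 2-u steps):
  M: 0.478864×0.65631 = 0.314283
  M+2: 0.478864×0.34369 + 0.426272×0.65631 = 0.444347
  M+4: 0.426272×0.34369 + 0.094864×0.65631 = 0.208766
  M+6: 0.094864×0.34369 = 0.032604
Scale to base peak (0.444347) = 100: 70.73 : 100.00 : 46.98 : 7.34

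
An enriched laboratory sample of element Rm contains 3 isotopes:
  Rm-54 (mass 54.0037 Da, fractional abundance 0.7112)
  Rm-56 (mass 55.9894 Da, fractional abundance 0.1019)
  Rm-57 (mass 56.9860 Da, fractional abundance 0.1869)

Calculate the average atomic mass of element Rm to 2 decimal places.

54.76 Da

Ar = Σ fᵢ·mᵢ = 0.7112 × 54.0037 + 0.1019 × 55.9894 + 0.1869 × 56.9860
= 38.40743 + 5.70532 + 10.65068 = 54.76343 Da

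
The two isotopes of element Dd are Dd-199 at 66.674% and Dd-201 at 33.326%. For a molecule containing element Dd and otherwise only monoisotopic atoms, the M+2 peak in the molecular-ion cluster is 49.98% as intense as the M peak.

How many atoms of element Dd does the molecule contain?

With n Dd atoms, P(M+2)/P(M) = C(n,1)·p^(n−1)q / p^n = n·q/p = n · 0.33326/0.66674.
n = 0.4998 × 0.66674/0.33326 = 1.00 ≈ 1

1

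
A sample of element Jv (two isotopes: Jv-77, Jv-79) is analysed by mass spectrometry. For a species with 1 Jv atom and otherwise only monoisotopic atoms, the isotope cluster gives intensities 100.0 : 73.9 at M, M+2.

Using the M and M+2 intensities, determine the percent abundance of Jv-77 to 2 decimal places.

If p is the fraction of Jv that is Jv-77, then I(M+2)/I(M) = [C(1,1)·p^0·(1−p)] / p^1 = 1·(1−p)/p = 73.9/100.0 = 0.7390
(1−p)/p = 0.7390/1 = 0.7390  ⇒  p = 1/(1 + 0.7390) = 0.5750
Jv-77: 57.50%, Jv-79: 42.50%.

57.50%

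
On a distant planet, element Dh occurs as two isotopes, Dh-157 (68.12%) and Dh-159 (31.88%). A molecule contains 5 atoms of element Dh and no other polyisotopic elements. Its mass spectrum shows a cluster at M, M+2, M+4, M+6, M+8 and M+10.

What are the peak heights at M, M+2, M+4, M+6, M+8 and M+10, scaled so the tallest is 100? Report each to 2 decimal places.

The 5 Dh atoms are independent, so intensities follow the terms of (0.6812 + 0.3188)^5.
P(M) = 0.6812^5 = 0.146681
P(M+2) = 5 × 0.6812^4 × 0.3188^1 = 0.343231
P(M+4) = 10 × 0.6812^3 × 0.3188^2 = 0.321263
P(M+6) = 10 × 0.6812^2 × 0.3188^3 = 0.150350
P(M+8) = 5 × 0.6812^1 × 0.3188^4 = 0.035182
P(M+10) = 0.3188^5 = 0.003293
The M+2 peak is largest (0.343231); scaling to 100 gives 42.74 : 100.00 : 93.60 : 43.80 : 10.25 : 0.96.

42.74 : 100.00 : 93.60 : 43.80 : 10.25 : 0.96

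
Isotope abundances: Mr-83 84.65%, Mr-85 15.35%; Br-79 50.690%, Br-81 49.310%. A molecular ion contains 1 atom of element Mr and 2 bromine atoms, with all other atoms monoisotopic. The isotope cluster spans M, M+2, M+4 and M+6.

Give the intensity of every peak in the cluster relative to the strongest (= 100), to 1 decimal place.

47.0 : 100.0 : 61.1 : 8.1

Element Mr pattern (n=1): 0.8465 : 0.1535
Bromine pattern (n=2): 0.25694761 : 0.49990478 : 0.24314761
Convolve the two distributions (both contribute in 2-u steps):
  M: 0.8465×0.25694761 = 0.217506
  M+2: 0.8465×0.49990478 + 0.1535×0.25694761 = 0.462611
  M+4: 0.8465×0.24314761 + 0.1535×0.49990478 = 0.282560
  M+6: 0.1535×0.24314761 = 0.037323
Scale to base peak (0.462611) = 100: 47.0 : 100.0 : 61.1 : 8.1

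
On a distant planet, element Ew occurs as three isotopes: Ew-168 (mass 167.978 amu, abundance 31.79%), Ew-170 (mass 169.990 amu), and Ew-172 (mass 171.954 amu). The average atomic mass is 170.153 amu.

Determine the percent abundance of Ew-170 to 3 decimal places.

27.344%

Let x and y be the fractions of Ew-170 and Ew-172. Then x + y = 1 − 0.3179 = 0.6821 and 169.990x + 171.954y = 170.153 − 0.3179×167.978 = 116.7527938.
Substituting: 169.990x + 171.954(0.6821 − x) = 116.7527938
(169.990 − 171.954)x = -0.5370296  ⇒  x = 0.27344, y = 0.40866
Ew-170: 27.344%, Ew-172: 40.866%.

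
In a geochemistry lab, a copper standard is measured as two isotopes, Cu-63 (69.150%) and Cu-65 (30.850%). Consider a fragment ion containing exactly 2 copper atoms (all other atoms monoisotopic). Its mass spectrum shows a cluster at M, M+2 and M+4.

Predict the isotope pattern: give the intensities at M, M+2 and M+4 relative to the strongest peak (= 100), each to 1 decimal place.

The 2 Cu atoms are independent, so intensities follow the terms of (0.69150 + 0.30850)^2.
P(M) = 0.69150^2 = 0.478172
P(M+2) = 2 × 0.69150^1 × 0.30850^1 = 0.426656
P(M+4) = 0.30850^2 = 0.095172
The M peak is largest (0.478172); scaling to 100 gives 100.0 : 89.2 : 19.9.

100.0 : 89.2 : 19.9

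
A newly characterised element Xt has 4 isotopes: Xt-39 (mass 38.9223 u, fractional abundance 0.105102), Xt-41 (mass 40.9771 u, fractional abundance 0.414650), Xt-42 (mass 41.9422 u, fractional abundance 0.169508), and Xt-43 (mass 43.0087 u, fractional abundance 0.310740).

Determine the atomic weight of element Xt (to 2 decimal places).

Average mass = Σ (abundance × isotope mass) = 0.105102 × 38.9223 + 0.414650 × 40.9771 + 0.169508 × 41.9422 + 0.310740 × 43.0087
= 4.09081 + 16.99115 + 7.10954 + 13.36452 = 41.55602 u

41.56 u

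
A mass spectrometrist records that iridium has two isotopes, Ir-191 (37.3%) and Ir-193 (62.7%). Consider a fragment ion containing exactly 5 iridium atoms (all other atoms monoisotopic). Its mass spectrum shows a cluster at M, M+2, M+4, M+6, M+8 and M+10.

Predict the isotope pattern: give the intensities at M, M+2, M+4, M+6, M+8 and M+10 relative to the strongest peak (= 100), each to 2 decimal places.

2.11 : 17.70 : 59.49 : 100.00 : 84.05 : 28.26

The 5 Ir atoms are independent, so intensities follow the terms of (0.373 + 0.627)^5.
P(M) = 0.373^5 = 0.007220
P(M+2) = 5 × 0.373^4 × 0.627^1 = 0.060684
P(M+4) = 10 × 0.373^3 × 0.627^2 = 0.204015
P(M+6) = 10 × 0.373^2 × 0.627^3 = 0.342942
P(M+8) = 5 × 0.373^1 × 0.627^4 = 0.288237
P(M+10) = 0.627^5 = 0.096903
The M+6 peak is largest (0.342942); scaling to 100 gives 2.11 : 17.70 : 59.49 : 100.00 : 84.05 : 28.26.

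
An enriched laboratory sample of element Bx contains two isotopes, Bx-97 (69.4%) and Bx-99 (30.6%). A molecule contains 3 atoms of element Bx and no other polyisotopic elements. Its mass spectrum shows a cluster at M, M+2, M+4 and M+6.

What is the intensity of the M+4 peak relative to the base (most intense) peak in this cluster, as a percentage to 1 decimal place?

44.1%

(0.694 + 0.306)^3 gives M 0.3343, M+2 0.4421, M+4 0.1950, M+6 0.0287; the largest is M+2.
P(M+2) = C(3,1) × 0.694^2 × 0.306^1 = 3 × 0.481636 × 0.3060 = 0.442142 (base)
P(M+4) = C(3,2) × 0.694^1 × 0.306^2 = 3 × 0.6940 × 0.093636 = 0.194950
Relative intensity = 0.194950 / 0.442142 × 100 = 44.1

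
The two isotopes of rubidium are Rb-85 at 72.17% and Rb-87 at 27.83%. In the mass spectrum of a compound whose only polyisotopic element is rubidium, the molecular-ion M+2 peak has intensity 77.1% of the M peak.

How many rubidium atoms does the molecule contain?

2

For n independent Rb atoms, I(M+2)/I(M) = n · (abundance Rb-87) / (abundance Rb-85) = n · 0.2783/0.7217.
n = 0.771 × 0.7217/0.2783 = 2.00 ≈ 2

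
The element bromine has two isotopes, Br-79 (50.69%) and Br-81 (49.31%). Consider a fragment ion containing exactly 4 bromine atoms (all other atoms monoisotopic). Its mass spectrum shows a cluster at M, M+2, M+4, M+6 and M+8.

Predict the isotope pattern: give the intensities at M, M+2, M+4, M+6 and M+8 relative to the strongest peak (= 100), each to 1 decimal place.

The 4 Br atoms are independent, so intensities follow the terms of (0.5069 + 0.4931)^4.
P(M) = 0.5069^4 = 0.066022
P(M+2) = 4 × 0.5069^3 × 0.4931^1 = 0.256899
P(M+4) = 6 × 0.5069^2 × 0.4931^2 = 0.374857
P(M+6) = 4 × 0.5069^1 × 0.4931^3 = 0.243101
P(M+8) = 0.4931^4 = 0.059121
The M+4 peak is largest (0.374857); scaling to 100 gives 17.6 : 68.5 : 100.0 : 64.9 : 15.8.

17.6 : 68.5 : 100.0 : 64.9 : 15.8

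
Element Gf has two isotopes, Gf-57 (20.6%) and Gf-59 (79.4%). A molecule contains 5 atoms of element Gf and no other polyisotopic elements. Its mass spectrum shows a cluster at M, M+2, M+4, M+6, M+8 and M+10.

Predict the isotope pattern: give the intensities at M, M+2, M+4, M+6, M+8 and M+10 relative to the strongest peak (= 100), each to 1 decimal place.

The 5 Gf atoms are independent, so intensities follow the terms of (0.206 + 0.794)^5.
P(M) = 0.206^5 = 0.000371
P(M+2) = 5 × 0.206^4 × 0.794^1 = 0.007149
P(M+4) = 10 × 0.206^3 × 0.794^2 = 0.055112
P(M+6) = 10 × 0.206^2 × 0.794^3 = 0.212420
P(M+8) = 5 × 0.206^1 × 0.794^4 = 0.409373
P(M+10) = 0.794^5 = 0.315575
The M+8 peak is largest (0.409373); scaling to 100 gives 0.1 : 1.7 : 13.5 : 51.9 : 100.0 : 77.1.

0.1 : 1.7 : 13.5 : 51.9 : 100.0 : 77.1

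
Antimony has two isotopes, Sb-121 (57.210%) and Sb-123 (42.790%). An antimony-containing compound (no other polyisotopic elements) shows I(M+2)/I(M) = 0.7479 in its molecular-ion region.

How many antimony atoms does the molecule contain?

The M+2/M ratio from n Sb atoms is n · q/p = n · 0.42790/0.57210.
n = 0.7479 × 0.57210/0.42790 = 1.00 ≈ 1

1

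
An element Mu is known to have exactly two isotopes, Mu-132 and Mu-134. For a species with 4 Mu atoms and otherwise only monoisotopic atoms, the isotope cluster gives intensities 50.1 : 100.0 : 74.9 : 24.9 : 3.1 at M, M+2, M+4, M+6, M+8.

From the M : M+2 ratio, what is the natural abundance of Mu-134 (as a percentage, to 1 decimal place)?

Let p = fractional abundance of Mu-132. I(M+2)/I(M) = [C(4,1)·p^3·(1−p)] / p^4 = 4·(1−p)/p = 100.0/50.1 = 1.9960
(1−p)/p = 1.9960/4 = 0.4990  ⇒  p = 1/(1 + 0.4990) = 0.6671
Mu-132: 66.7%, Mu-134: 33.3%.

33.3%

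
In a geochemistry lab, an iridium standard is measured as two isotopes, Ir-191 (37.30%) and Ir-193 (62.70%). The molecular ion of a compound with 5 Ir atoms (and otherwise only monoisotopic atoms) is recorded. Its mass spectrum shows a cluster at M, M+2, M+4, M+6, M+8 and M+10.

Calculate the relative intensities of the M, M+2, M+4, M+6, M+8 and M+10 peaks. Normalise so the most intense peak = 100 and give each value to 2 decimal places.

2.11 : 17.70 : 59.49 : 100.00 : 84.05 : 28.26

Expanding (0.3730 + 0.6270)^5:
P(M) = 0.3730^5 = 0.007220
P(M+2) = 5 × 0.3730^4 × 0.6270^1 = 0.060684
P(M+4) = 10 × 0.3730^3 × 0.6270^2 = 0.204015
P(M+6) = 10 × 0.3730^2 × 0.6270^3 = 0.342942
P(M+8) = 5 × 0.3730^1 × 0.6270^4 = 0.288237
P(M+10) = 0.6270^5 = 0.096903
The M+6 peak is largest (0.342942); scaling to 100 gives 2.11 : 17.70 : 59.49 : 100.00 : 84.05 : 28.26.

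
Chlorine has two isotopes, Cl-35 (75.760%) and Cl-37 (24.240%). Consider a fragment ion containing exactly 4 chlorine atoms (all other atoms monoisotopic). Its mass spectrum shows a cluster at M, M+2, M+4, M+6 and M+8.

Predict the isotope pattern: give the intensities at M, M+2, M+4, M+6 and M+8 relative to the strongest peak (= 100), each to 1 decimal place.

Each Cl atom is independently Cl-35 (p = 0.75760) or Cl-37 (q = 0.24240); the cluster is the binomial expansion (p + q)^4.
P(M) = 0.75760^4 = 0.329428
P(M+2) = 4 × 0.75760^3 × 0.24240^1 = 0.421612
P(M+4) = 6 × 0.75760^2 × 0.24240^2 = 0.202347
P(M+6) = 4 × 0.75760^1 × 0.24240^3 = 0.043162
P(M+8) = 0.24240^4 = 0.003452
The M+2 peak is largest (0.421612); scaling to 100 gives 78.1 : 100.0 : 48.0 : 10.2 : 0.8.

78.1 : 100.0 : 48.0 : 10.2 : 0.8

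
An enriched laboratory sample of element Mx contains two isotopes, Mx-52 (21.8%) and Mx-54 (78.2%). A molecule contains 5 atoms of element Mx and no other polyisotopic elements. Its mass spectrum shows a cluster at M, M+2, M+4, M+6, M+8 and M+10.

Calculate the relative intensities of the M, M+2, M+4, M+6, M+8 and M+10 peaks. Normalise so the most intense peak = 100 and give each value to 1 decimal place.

0.1 : 2.2 : 15.5 : 55.8 : 100.0 : 71.7

Each Mx atom is independently Mx-52 (p = 0.218) or Mx-54 (q = 0.782); the cluster is the binomial expansion (p + q)^5.
P(M) = 0.218^5 = 0.000492
P(M+2) = 5 × 0.218^4 × 0.782^1 = 0.008831
P(M+4) = 10 × 0.218^3 × 0.782^2 = 0.063355
P(M+6) = 10 × 0.218^2 × 0.782^3 = 0.227265
P(M+8) = 5 × 0.218^1 × 0.782^4 = 0.407618
P(M+10) = 0.782^5 = 0.292438
The M+8 peak is largest (0.407618); scaling to 100 gives 0.1 : 2.2 : 15.5 : 55.8 : 100.0 : 71.7.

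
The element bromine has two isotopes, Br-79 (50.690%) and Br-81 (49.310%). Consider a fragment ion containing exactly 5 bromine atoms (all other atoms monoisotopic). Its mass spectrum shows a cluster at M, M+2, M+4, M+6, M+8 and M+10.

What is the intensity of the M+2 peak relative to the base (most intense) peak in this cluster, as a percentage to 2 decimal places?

Binomial terms of (0.50690 + 0.49310)^5: M 0.0335, M+2 0.1628, M+4 0.3167, M+6 0.3081, M+8 0.1498, M+10 0.0292 → M+4 is the base peak.
P(M+4) = C(5,2) × 0.50690^3 × 0.49310^2 = 10 × 0.13024674 × 0.24314761 = 0.316692 (base)
P(M+2) = C(5,1) × 0.50690^4 × 0.49310^1 = 5 × 0.06602207 × 0.4931 = 0.162777
Relative intensity = 0.162777 / 0.316692 × 100 = 51.40

51.40%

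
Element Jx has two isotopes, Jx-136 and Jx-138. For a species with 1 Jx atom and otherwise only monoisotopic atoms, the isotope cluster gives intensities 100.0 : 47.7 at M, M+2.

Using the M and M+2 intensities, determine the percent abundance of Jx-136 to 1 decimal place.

Let p = fractional abundance of Jx-136. I(M+2)/I(M) = [C(1,1)·p^0·(1−p)] / p^1 = 1·(1−p)/p = 47.7/100.0 = 0.4770
(1−p)/p = 0.4770/1 = 0.4770  ⇒  p = 1/(1 + 0.4770) = 0.6770
Jx-136: 67.7%, Jx-138: 32.3%.

67.7%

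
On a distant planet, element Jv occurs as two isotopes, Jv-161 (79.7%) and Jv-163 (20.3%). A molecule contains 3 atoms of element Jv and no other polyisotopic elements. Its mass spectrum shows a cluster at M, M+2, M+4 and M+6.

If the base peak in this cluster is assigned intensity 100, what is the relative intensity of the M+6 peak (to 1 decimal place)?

Term probabilities: M 0.5063, M+2 0.3868, M+4 0.0985, M+6 0.0084. Base peak = M.
P(M) = C(3,0) × 0.797^3 × 0.203^0 = 1 × 0.50626157 × 1.0000 = 0.506262 (base)
P(M+6) = C(3,3) × 0.797^0 × 0.203^3 = 1 × 1.0000 × 0.00836543 = 0.008365
Relative intensity = 0.008365 / 0.506262 × 100 = 1.7

1.7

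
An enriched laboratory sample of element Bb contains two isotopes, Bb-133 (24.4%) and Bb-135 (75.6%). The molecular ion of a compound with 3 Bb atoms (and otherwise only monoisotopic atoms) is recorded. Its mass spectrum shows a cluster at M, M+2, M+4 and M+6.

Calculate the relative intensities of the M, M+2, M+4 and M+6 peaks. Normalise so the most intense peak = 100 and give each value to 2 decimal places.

Each Bb atom is independently Bb-133 (p = 0.244) or Bb-135 (q = 0.756); the cluster is the binomial expansion (p + q)^3.
P(M) = 0.244^3 = 0.014527
P(M+2) = 3 × 0.244^2 × 0.756^1 = 0.135028
P(M+4) = 3 × 0.244^1 × 0.756^2 = 0.418364
P(M+6) = 0.756^3 = 0.432081
The M+6 peak is largest (0.432081); scaling to 100 gives 3.36 : 31.25 : 96.83 : 100.00.

3.36 : 31.25 : 96.83 : 100.00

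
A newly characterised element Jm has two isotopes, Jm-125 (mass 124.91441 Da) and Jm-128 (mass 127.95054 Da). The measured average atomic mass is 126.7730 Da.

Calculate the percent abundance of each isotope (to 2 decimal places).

Writing the weighted mean with unknown fraction x of Jm-125:
124.91441·x + 127.95054·(1 − x) = 126.7730
(124.91441 − 127.95054)·x = 126.7730 − 127.95054
x = -1.17754 / -3.03613 = 0.38784 → 38.78% Jm-125, 61.22% Jm-128.

Jm-125: 38.78%, Jm-128: 61.22%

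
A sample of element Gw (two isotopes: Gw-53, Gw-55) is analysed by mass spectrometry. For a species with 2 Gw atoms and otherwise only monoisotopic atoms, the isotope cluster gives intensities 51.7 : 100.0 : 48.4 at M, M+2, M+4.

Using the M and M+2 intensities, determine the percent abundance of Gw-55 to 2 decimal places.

Let p = fractional abundance of Gw-53. I(M+2)/I(M) = [C(2,1)·p^1·(1−p)] / p^2 = 2·(1−p)/p = 100.0/51.7 = 1.9342
(1−p)/p = 1.9342/2 = 0.9671  ⇒  p = 1/(1 + 0.9671) = 0.5084
Gw-53: 50.84%, Gw-55: 49.16%.

49.16%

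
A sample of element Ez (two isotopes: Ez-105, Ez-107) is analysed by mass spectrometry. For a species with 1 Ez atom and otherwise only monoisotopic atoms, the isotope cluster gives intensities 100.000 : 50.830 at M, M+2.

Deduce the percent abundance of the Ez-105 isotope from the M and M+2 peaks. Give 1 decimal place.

66.3%

Write p for the Ez-105 fraction. I(M+2)/I(M) = [C(1,1)·p^0·(1−p)] / p^1 = 1·(1−p)/p = 50.830/100.000 = 0.5083
(1−p)/p = 0.5083/1 = 0.5083  ⇒  p = 1/(1 + 0.5083) = 0.6630
Ez-105: 66.3%, Ez-107: 33.7%.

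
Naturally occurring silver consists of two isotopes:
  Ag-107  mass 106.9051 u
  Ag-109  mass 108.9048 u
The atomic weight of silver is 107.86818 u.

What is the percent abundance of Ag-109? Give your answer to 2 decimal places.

48.16%

Writing the weighted mean with unknown fraction x of Ag-107:
106.9051·x + 108.9048·(1 − x) = 107.86818
(106.9051 − 108.9048)·x = 107.86818 − 108.9048
x = -1.03662 / -1.9997 = 0.51839 → 51.84% Ag-107, 48.16% Ag-109.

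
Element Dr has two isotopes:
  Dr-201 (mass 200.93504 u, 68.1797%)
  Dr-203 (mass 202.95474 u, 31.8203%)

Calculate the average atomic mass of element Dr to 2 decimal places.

The abundance-weighted mean is 0.681797 × 200.93504 + 0.318203 × 202.95474
= 136.996907 + 64.580807 = 201.577714 u

201.58 u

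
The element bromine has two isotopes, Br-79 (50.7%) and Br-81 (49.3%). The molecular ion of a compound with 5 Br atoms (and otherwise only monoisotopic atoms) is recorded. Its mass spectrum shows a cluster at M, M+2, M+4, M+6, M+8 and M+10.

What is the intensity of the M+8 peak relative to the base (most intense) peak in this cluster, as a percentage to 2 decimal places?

47.28%

Term probabilities: M 0.0335, M+2 0.1629, M+4 0.3168, M+6 0.3080, M+8 0.1497, M+10 0.0291. Base peak = M+4.
P(M+4) = C(5,2) × 0.507^3 × 0.493^2 = 10 × 0.13032384 × 0.243049 = 0.316751 (base)
P(M+8) = C(5,4) × 0.507^1 × 0.493^4 = 5 × 0.5070 × 0.05907282 = 0.149750
Relative intensity = 0.149750 / 0.316751 × 100 = 47.28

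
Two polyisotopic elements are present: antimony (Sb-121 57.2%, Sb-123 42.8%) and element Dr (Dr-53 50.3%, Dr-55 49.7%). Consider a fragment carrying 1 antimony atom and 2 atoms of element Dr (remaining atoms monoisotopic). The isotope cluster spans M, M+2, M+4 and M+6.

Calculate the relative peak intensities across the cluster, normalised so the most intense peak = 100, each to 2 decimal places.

36.71 : 100.00 : 90.11 : 26.81

Antimony pattern (n=1): 0.5720 : 0.4280
Element Dr pattern (n=2): 0.253009 : 0.499982 : 0.247009
Convolve the two distributions (both contribute in 2-u steps):
  M: 0.5720×0.253009 = 0.144721
  M+2: 0.5720×0.499982 + 0.4280×0.253009 = 0.394278
  M+4: 0.5720×0.247009 + 0.4280×0.499982 = 0.355281
  M+6: 0.4280×0.247009 = 0.105720
Scale to base peak (0.394278) = 100: 36.71 : 100.00 : 90.11 : 26.81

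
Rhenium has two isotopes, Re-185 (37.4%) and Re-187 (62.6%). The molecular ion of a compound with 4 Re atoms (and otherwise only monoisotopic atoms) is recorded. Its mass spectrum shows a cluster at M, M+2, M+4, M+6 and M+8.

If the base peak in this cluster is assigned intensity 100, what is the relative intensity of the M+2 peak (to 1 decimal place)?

35.7

Term probabilities: M 0.0196, M+2 0.1310, M+4 0.3289, M+6 0.3670, M+8 0.1536. Base peak = M+6.
P(M+6) = C(4,3) × 0.374^1 × 0.626^3 = 4 × 0.3740 × 0.24531438 = 0.366990 (base)
P(M+2) = C(4,1) × 0.374^3 × 0.626^1 = 4 × 0.05231362 × 0.6260 = 0.130993
Relative intensity = 0.130993 / 0.366990 × 100 = 35.7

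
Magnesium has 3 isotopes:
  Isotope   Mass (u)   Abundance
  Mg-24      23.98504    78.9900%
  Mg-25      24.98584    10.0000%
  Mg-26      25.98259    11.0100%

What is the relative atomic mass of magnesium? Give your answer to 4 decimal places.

Weight each isotope mass by its fractional abundance: 0.789900 × 23.98504 + 0.100000 × 24.98584 + 0.110100 × 25.98259
= 18.945783 + 2.498584 + 2.860683 = 24.305050 u

24.3051 u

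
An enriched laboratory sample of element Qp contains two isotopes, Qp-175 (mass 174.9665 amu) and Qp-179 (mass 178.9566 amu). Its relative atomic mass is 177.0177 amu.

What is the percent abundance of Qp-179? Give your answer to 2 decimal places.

51.41%

Let x be the fractional abundance of Qp-175; then Qp-179 has abundance 1 − x.
174.9665·x + 178.9566·(1 − x) = 177.0177
(174.9665 − 178.9566)·x = 177.0177 − 178.9566
x = -1.9389 / -3.9901 = 0.48593 → 48.59% Qp-175, 51.41% Qp-179.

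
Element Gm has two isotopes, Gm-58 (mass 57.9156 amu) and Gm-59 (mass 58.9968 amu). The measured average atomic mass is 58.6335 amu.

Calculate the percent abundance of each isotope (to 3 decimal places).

Gm-58: 33.602%, Gm-59: 66.398%

Writing the weighted mean with unknown fraction x of Gm-58:
57.9156·x + 58.9968·(1 − x) = 58.6335
(57.9156 − 58.9968)·x = 58.6335 − 58.9968
x = -0.3633 / -1.0812 = 0.33602 → 33.602% Gm-58, 66.398% Gm-59.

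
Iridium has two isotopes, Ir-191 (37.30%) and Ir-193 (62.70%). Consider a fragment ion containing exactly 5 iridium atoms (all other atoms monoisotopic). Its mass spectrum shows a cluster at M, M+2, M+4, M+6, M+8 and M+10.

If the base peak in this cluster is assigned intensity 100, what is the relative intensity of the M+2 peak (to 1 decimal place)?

17.7

Binomial terms of (0.3730 + 0.6270)^5: M 0.0072, M+2 0.0607, M+4 0.2040, M+6 0.3429, M+8 0.2882, M+10 0.0969 → M+6 is the base peak.
P(M+6) = C(5,3) × 0.3730^2 × 0.6270^3 = 10 × 0.139129 × 0.24649188 = 0.342942 (base)
P(M+2) = C(5,1) × 0.3730^4 × 0.6270^1 = 5 × 0.01935688 × 0.6270 = 0.060684
Relative intensity = 0.060684 / 0.342942 × 100 = 17.7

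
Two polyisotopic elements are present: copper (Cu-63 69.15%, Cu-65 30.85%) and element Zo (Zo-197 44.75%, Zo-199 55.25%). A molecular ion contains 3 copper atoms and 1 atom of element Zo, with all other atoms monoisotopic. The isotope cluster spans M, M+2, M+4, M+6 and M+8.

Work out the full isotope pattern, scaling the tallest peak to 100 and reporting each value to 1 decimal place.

38.9 : 100.0 : 87.4 : 32.1 : 4.3

Copper pattern (n=3): 0.33065611 : 0.44254842 : 0.19743483 : 0.02936064
Element Zo pattern (n=1): 0.4475 : 0.5525
Convolve the two distributions (both contribute in 2-u steps):
  M: 0.33065611×0.4475 = 0.147969
  M+2: 0.33065611×0.5525 + 0.44254842×0.4475 = 0.380728
  M+4: 0.44254842×0.5525 + 0.19743483×0.4475 = 0.332860
  M+6: 0.19743483×0.5525 + 0.02936064×0.4475 = 0.122222
  M+8: 0.02936064×0.5525 = 0.016222
Scale to base peak (0.380728) = 100: 38.9 : 100.0 : 87.4 : 32.1 : 4.3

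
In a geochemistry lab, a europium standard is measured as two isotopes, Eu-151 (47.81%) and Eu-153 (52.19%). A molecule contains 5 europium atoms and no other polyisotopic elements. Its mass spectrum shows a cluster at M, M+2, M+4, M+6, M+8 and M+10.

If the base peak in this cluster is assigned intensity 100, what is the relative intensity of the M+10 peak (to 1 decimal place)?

11.9

Binomial terms of (0.4781 + 0.5219)^5: M 0.0250, M+2 0.1363, M+4 0.2977, M+6 0.3249, M+8 0.1774, M+10 0.0387 → M+6 is the base peak.
P(M+6) = C(5,3) × 0.4781^2 × 0.5219^3 = 10 × 0.22857961 × 0.14215492 = 0.324937 (base)
P(M+10) = C(5,5) × 0.4781^0 × 0.5219^5 = 1 × 1.0000 × 0.0387201 = 0.038720
Relative intensity = 0.038720 / 0.324937 × 100 = 11.9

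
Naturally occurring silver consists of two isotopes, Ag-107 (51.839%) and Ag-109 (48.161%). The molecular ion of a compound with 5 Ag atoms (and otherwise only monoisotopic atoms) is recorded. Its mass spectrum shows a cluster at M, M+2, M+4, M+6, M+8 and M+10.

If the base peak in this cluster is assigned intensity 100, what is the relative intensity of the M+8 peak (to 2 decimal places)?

43.16

Binomial terms of (0.51839 + 0.48161)^5: M 0.0374, M+2 0.1739, M+4 0.3231, M+6 0.3002, M+8 0.1394, M+10 0.0259 → M+4 is the base peak.
P(M+4) = C(5,2) × 0.51839^3 × 0.48161^2 = 10 × 0.13930601 × 0.23194819 = 0.323118 (base)
P(M+8) = C(5,4) × 0.51839^1 × 0.48161^4 = 5 × 0.51839 × 0.05379996 = 0.139447
Relative intensity = 0.139447 / 0.323118 × 100 = 43.16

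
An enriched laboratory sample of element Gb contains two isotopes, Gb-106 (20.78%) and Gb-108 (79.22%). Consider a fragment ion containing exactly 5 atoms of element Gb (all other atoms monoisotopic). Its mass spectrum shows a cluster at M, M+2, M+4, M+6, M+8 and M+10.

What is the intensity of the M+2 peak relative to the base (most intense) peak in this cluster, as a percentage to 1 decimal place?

1.8%

Term probabilities: M 0.0004, M+2 0.0074, M+4 0.0563, M+6 0.2147, M+8 0.4092, M+10 0.3120. Base peak = M+8.
P(M+8) = C(5,4) × 0.2078^1 × 0.7922^4 = 5 × 0.2078 × 0.39385771 = 0.409218 (base)
P(M+2) = C(5,1) × 0.2078^4 × 0.7922^1 = 5 × 0.00186458 × 0.7922 = 0.007386
Relative intensity = 0.007386 / 0.409218 × 100 = 1.8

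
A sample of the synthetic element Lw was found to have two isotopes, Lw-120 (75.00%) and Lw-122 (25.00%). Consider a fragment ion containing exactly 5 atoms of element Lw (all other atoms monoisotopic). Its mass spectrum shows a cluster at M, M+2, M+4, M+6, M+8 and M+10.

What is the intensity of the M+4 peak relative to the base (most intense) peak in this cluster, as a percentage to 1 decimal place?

66.7%

Binomial terms of (0.7500 + 0.2500)^5: M 0.2373, M+2 0.3955, M+4 0.2637, M+6 0.0879, M+8 0.0146, M+10 0.0010 → M+2 is the base peak.
P(M+2) = C(5,1) × 0.7500^4 × 0.2500^1 = 5 × 0.31640625 × 0.2500 = 0.395508 (base)
P(M+4) = C(5,2) × 0.7500^3 × 0.2500^2 = 10 × 0.421875 × 0.0625 = 0.263672
Relative intensity = 0.263672 / 0.395508 × 100 = 66.7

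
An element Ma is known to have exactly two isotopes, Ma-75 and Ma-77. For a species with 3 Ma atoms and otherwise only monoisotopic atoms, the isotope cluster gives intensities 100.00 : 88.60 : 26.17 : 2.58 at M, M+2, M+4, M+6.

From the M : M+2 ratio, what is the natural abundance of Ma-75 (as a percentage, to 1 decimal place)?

Let p = fractional abundance of Ma-75. I(M+2)/I(M) = [C(3,1)·p^2·(1−p)] / p^3 = 3·(1−p)/p = 88.60/100.00 = 0.8860
(1−p)/p = 0.8860/3 = 0.2953  ⇒  p = 1/(1 + 0.2953) = 0.7720
Ma-75: 77.2%, Ma-77: 22.8%.

77.2%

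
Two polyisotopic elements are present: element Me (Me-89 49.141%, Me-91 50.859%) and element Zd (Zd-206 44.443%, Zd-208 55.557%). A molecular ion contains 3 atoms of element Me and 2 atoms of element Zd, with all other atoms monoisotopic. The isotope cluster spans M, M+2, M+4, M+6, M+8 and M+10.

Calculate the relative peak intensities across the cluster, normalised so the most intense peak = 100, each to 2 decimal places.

Element Me pattern (n=3): 0.11866755 : 0.36844872 : 0.38132992 : 0.13155382
Element Zd pattern (n=2): 0.19751802 : 0.49382395 : 0.30865802
Convolve the two distributions (both contribute in 2-u steps):
  M: 0.11866755×0.19751802 = 0.023439
  M+2: 0.11866755×0.49382395 + 0.36844872×0.19751802 = 0.131376
  M+4: 0.11866755×0.30865802 + 0.36844872×0.49382395 + 0.38132992×0.19751802 = 0.293896
  M+6: 0.36844872×0.30865802 + 0.38132992×0.49382395 + 0.13155382×0.19751802 = 0.328019
  M+8: 0.38132992×0.30865802 + 0.13155382×0.49382395 = 0.182665
  M+10: 0.13155382×0.30865802 = 0.040605
Scale to base peak (0.328019) = 100: 7.15 : 40.05 : 89.60 : 100.00 : 55.69 : 12.38

7.15 : 40.05 : 89.60 : 100.00 : 55.69 : 12.38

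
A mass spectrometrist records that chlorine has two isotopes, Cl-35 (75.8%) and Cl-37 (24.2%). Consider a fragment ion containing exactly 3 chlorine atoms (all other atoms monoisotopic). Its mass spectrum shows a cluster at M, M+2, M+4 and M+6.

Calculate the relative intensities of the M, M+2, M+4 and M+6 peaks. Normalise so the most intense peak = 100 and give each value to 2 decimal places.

100.00 : 95.78 : 30.58 : 3.25

The 3 Cl atoms are independent, so intensities follow the terms of (0.758 + 0.242)^3.
P(M) = 0.758^3 = 0.435520
P(M+2) = 3 × 0.758^2 × 0.242^1 = 0.417133
P(M+4) = 3 × 0.758^1 × 0.242^2 = 0.133175
P(M+6) = 0.242^3 = 0.014172
The M peak is largest (0.435520); scaling to 100 gives 100.00 : 95.78 : 30.58 : 3.25.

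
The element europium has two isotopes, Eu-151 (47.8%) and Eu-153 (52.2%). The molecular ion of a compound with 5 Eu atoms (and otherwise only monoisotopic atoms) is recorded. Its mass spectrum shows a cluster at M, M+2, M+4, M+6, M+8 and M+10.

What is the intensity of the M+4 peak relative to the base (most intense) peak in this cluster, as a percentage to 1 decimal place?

Term probabilities: M 0.0250, M+2 0.1363, M+4 0.2976, M+6 0.3250, M+8 0.1775, M+10 0.0388. Base peak = M+6.
P(M+6) = C(5,3) × 0.478^2 × 0.522^3 = 10 × 0.228484 × 0.14223665 = 0.324988 (base)
P(M+4) = C(5,2) × 0.478^3 × 0.522^2 = 10 × 0.10921535 × 0.272484 = 0.297594
Relative intensity = 0.297594 / 0.324988 × 100 = 91.6

91.6%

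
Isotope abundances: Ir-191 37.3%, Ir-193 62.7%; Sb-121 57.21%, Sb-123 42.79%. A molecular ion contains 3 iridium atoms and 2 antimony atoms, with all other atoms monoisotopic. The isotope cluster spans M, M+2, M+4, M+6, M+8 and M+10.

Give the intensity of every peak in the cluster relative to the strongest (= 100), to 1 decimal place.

Iridium pattern (n=3): 0.05189512 : 0.26170165 : 0.43991135 : 0.24649188
Antimony pattern (n=2): 0.32729841 : 0.48960318 : 0.18309841
Convolve the two distributions (both contribute in 2-u steps):
  M: 0.05189512×0.32729841 = 0.016985
  M+2: 0.05189512×0.48960318 + 0.26170165×0.32729841 = 0.111063
  M+4: 0.05189512×0.18309841 + 0.26170165×0.48960318 + 0.43991135×0.32729841 = 0.281614
  M+6: 0.26170165×0.18309841 + 0.43991135×0.48960318 + 0.24649188×0.32729841 = 0.343976
  M+8: 0.43991135×0.18309841 + 0.24649188×0.48960318 = 0.201230
  M+10: 0.24649188×0.18309841 = 0.045132
Scale to base peak (0.343976) = 100: 4.9 : 32.3 : 81.9 : 100.0 : 58.5 : 13.1

4.9 : 32.3 : 81.9 : 100.0 : 58.5 : 13.1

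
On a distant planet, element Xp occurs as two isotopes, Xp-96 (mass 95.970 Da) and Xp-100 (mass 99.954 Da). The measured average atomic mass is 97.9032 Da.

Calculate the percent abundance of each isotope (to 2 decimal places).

Let x be the fractional abundance of Xp-96; then Xp-100 has abundance 1 − x.
95.970·x + 99.954·(1 − x) = 97.9032
(95.970 − 99.954)·x = 97.9032 − 99.954
x = -2.0508 / -3.984 = 0.51476 → 51.48% Xp-96, 48.52% Xp-100.

Xp-96: 51.48%, Xp-100: 48.52%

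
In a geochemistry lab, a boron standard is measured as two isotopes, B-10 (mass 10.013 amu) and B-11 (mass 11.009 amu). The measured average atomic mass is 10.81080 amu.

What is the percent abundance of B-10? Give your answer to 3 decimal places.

19.900%

Let x be the fractional abundance of B-10; then B-11 has abundance 1 − x.
10.013·x + 11.009·(1 − x) = 10.81080
(10.013 − 11.009)·x = 10.81080 − 11.009
x = -0.19820 / -0.996 = 0.19900 → 19.900% B-10, 80.100% B-11.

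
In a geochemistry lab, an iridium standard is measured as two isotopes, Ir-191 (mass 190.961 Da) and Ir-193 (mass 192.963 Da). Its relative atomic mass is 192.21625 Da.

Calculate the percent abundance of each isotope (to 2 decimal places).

Ir-191: 37.30%, Ir-193: 62.70%

Writing the weighted mean with unknown fraction x of Ir-191:
190.961·x + 192.963·(1 − x) = 192.21625
(190.961 − 192.963)·x = 192.21625 − 192.963
x = -0.74675 / -2.002 = 0.37300 → 37.30% Ir-191, 62.70% Ir-193.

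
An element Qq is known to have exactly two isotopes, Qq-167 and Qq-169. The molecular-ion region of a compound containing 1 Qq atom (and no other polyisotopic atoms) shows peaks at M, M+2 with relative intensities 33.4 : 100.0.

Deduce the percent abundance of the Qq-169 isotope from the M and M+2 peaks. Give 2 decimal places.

74.96%

Write p for the Qq-167 fraction. I(M+2)/I(M) = [C(1,1)·p^0·(1−p)] / p^1 = 1·(1−p)/p = 100.0/33.4 = 2.9940
(1−p)/p = 2.9940/1 = 2.9940  ⇒  p = 1/(1 + 2.9940) = 0.2504
Qq-167: 25.04%, Qq-169: 74.96%.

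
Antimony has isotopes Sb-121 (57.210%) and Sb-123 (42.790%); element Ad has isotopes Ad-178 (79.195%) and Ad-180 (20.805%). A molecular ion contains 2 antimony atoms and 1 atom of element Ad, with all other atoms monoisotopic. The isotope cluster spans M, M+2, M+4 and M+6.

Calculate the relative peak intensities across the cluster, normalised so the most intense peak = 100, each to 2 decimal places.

Antimony pattern (n=2): 0.32729841 : 0.48960318 : 0.18309841
Element Ad pattern (n=1): 0.79195 : 0.20805
Convolve the two distributions (both contribute in 2-u steps):
  M: 0.32729841×0.79195 = 0.259204
  M+2: 0.32729841×0.20805 + 0.48960318×0.79195 = 0.455836
  M+4: 0.48960318×0.20805 + 0.18309841×0.79195 = 0.246867
  M+6: 0.18309841×0.20805 = 0.038094
Scale to base peak (0.455836) = 100: 56.86 : 100.00 : 54.16 : 8.36

56.86 : 100.00 : 54.16 : 8.36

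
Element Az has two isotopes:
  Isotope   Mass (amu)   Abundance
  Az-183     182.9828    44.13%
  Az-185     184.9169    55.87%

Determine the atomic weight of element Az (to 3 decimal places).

184.063 amu

Ar = Σ fᵢ·mᵢ = 0.4413 × 182.9828 + 0.5587 × 184.9169
= 80.75031 + 103.31307 = 184.06338 amu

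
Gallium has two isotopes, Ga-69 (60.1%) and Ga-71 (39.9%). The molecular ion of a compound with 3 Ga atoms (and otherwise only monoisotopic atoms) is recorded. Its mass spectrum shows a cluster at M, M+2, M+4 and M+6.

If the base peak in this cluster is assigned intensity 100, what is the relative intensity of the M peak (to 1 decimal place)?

(0.601 + 0.399)^3 gives M 0.2171, M+2 0.4324, M+4 0.2870, M+6 0.0635; the largest is M+2.
P(M+2) = C(3,1) × 0.601^2 × 0.399^1 = 3 × 0.361201 × 0.3990 = 0.432358 (base)
P(M) = C(3,0) × 0.601^3 × 0.399^0 = 1 × 0.2170818 × 1.0000 = 0.217082
Relative intensity = 0.217082 / 0.432358 × 100 = 50.2

50.2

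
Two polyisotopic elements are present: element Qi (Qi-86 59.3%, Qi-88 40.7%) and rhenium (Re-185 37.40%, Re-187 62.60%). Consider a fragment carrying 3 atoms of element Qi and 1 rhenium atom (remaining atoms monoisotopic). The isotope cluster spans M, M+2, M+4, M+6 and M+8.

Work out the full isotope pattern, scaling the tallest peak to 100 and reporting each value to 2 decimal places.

20.58 : 76.81 : 100.00 : 55.33 : 11.14

Element Qi pattern (n=3): 0.20852786 : 0.42936343 : 0.29468957 : 0.06741914
Rhenium pattern (n=1): 0.3740 : 0.6260
Convolve the two distributions (both contribute in 2-u steps):
  M: 0.20852786×0.3740 = 0.077989
  M+2: 0.20852786×0.6260 + 0.42936343×0.3740 = 0.291120
  M+4: 0.42936343×0.6260 + 0.29468957×0.3740 = 0.378995
  M+6: 0.29468957×0.6260 + 0.06741914×0.3740 = 0.209690
  M+8: 0.06741914×0.6260 = 0.042204
Scale to base peak (0.378995) = 100: 20.58 : 76.81 : 100.00 : 55.33 : 11.14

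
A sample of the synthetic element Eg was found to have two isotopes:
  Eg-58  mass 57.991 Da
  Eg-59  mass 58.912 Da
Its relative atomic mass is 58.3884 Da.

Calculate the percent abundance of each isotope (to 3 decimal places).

Writing the weighted mean with unknown fraction x of Eg-58:
57.991·x + 58.912·(1 − x) = 58.3884
(57.991 − 58.912)·x = 58.3884 − 58.912
x = -0.5236 / -0.921 = 0.56851 → 56.851% Eg-58, 43.149% Eg-59.

Eg-58: 56.851%, Eg-59: 43.149%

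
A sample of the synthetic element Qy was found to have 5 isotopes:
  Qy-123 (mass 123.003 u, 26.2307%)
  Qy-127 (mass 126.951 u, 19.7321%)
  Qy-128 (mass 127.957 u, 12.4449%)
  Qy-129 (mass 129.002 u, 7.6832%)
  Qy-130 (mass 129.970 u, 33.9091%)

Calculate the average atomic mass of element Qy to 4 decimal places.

127.2219 u

The abundance-weighted mean is 0.262307 × 123.003 + 0.197321 × 126.951 + 0.124449 × 127.957 + 0.076832 × 129.002 + 0.339091 × 129.970
= 32.26455 + 25.05010 + 15.92412 + 9.91148 + 44.07166 = 127.22191 u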